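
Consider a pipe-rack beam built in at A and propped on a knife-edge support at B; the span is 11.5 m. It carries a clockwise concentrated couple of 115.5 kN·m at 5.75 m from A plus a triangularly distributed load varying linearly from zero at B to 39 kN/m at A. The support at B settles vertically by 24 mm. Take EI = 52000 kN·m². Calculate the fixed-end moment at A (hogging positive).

Take the reaction at B as the redundant and release it; the primary structure is a cantilever fixed at A.
Free-end deflection of the primary structure under the applied loading (downward +):
  clockwise couple 115.5 at a = 5.75: M₀a(2L − a)/(2EI) = 5728/EI
  triangular load, peak 39 at the fixed end: w₀L⁴/(30EI) = 22737/EI
  δ_0 = 28465/EI
Flexibility coefficient — unit upward force at B: δ_{BB} = L³/(3EI) = 507/EI.
With EI = 52000 kN·m²: δ_0 = 0.54741 m and δ_{BB} = 0.009749 m/kN.
Compatibility — the beam at B must follow the support down by 0.024 m: δ_0 − R_B·δ_{BB} = 0.024, so R_B = (0.54741 − 0.024)/0.009749 = 53.69 kN.
Moment equilibrium about A: M_A = Σ(load moments about A) − R_B·L = 975.1 − 53.69×11.5 = 357.7 kN·m.

M_A = 357.7 kN·m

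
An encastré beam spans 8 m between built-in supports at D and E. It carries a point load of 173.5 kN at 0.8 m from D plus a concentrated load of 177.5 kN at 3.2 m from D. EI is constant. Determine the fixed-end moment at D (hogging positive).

M_D = 316.9 kN·m

Release both end moments; the primary structure is a simply-supported span DE with redundants M_D and M_E.
On the primary (simply-supported) span, the end slopes from the loading are:
  at D: point load 173.5 at a = 0.8: Pab(L + b)/(6LEI) = 316.5/EI
  at E: point load 173.5 at a = 0.8: Pab(L + a)/(6LEI) = 183.2/EI
  at D: point load 177.5 at a = 3.2: Pab(L + b)/(6LEI) = 727/EI
  at E: point load 177.5 at a = 3.2: Pab(L + a)/(6LEI) = 636.2/EI
  θ_D0 = 1044/EI,  θ_E0 = 819.4/EI
Flexibility coefficients: a unit moment at one end gives L/(3EI) there and L/(6EI) at the far end, so f₁₁ = f₂₂ = 2.667/EI and f₁₂ = f₂₁ = 1.333/EI.
Compatibility — zero rotation at each built-in end:
  2.667 M_D + 1.333 M_E = 1044
  1.333 M_D + 2.667 M_E = 819.4
Solving the pair gives M_D = 316.9 kN·m and M_E = 148.8 kN·m (hogging).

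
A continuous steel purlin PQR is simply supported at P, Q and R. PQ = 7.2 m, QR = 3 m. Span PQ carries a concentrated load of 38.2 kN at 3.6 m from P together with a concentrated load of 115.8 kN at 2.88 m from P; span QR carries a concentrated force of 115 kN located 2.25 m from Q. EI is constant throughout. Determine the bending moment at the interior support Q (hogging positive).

M_Q = 147.2 kN·m

Take M_Q as the redundant. Released structure: two simple spans PQ and QR with a hinge at Q.
End slopes at the hinge Q, treating each span as simply supported:
  span PQ: point load 38.2 at a = 3.6: Pab(L + a)/(6LEI) = 123.8/EI
  span PQ: point load 115.8 at a = 2.88: Pab(L + a)/(6LEI) = 336.2/EI
  span QR: point load 115 at a = 2.25: Pab(L + b)/(6LEI) = 40.43/EI
  relative rotation θ_0 = (459.9 + 40.43)/EI = 500.4/EI
A unit hogging moment at Q produces rotation L₁/(3EI) + L₂/(3EI) = 3.4/EI.
Compatibility: M_Q·(L₁+L₂)/(3EI) = θ_0, giving M_Q = 147.2 kN·m (hogging).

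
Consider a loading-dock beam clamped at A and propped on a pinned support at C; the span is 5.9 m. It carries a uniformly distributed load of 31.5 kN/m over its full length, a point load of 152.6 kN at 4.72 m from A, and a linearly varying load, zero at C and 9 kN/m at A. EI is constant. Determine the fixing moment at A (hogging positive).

M_A = 244.4 kN·m

Remove the prop at C; the released (primary) structure is a cantilever built in at A.
Downward deflection at the released point C due to the loads:
  UDL 31.5: wL⁴/(8EI) = 4771/EI
  point load 152.6 at a = 4.72: Pa²(3L − a)/(6EI) = 7355/EI
  triangular load, peak 9 at the fixed end: w₀L⁴/(30EI) = 363.5/EI
  δ_0 = 12489/EI
Flexibility coefficient — unit upward force at C: δ_{CC} = L³/(3EI) = 68.46/EI.
The prop prevents deflection at C: R_C = δ_0/δ_{CC} = 12489/68.46 = 182.4 kN.
Moment equilibrium about A: M_A = Σ(load moments about A) − R_C·L = 1321 − 182.4×5.9 = 244.4 kN·m.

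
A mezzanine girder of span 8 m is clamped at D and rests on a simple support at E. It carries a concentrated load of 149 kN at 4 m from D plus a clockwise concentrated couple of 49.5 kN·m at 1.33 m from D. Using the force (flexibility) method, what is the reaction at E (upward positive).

R_E = 49.39 kN

Release the roller at E. Primary structure: cantilever fixed at D.
Downward deflection at the released point E due to the loads:
  point load 149 at a = 4: Pa²(3L − a)/(6EI) = 7947/EI
  clockwise couple 49.5 at a = 1.33: M₀a(2L − a)/(2EI) = 482.9/EI
  δ_0 = 8430/EI
Flexibility coefficient — unit upward force at E: δ_{EE} = L³/(3EI) = 170.7/EI.
Compatibility at E: δ_0 − R_E·δ_{EE} = 0, so R_E = 8430/170.7 = 49.39 kN.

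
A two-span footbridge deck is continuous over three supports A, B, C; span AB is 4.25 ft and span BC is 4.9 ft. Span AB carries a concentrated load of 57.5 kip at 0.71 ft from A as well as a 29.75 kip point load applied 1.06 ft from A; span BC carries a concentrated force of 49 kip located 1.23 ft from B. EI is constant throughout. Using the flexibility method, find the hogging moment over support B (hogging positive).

Take M_B as the redundant. Released structure: two simple spans AB and BC with a hinge at B.
End slopes at the hinge B, treating each span as simply supported:
  span AB: point load 57.5 at a = 0.71: Pab(L + a)/(6LEI) = 28.11/EI
  span AB: point load 29.75 at a = 1.06: Pab(L + a)/(6LEI) = 20.95/EI
  span BC: point load 49 at a = 1.23: Pab(L + b)/(6LEI) = 64.48/EI
  relative rotation θ_0 = (49.06 + 64.48)/EI = 113.5/EI
A unit hogging moment at B produces rotation L₁/(3EI) + L₂/(3EI) = 3.05/EI.
Slope continuity at B: θ_0 = M_B·3.05/EI, so M_B = 113.5/3.05 = 37.22 kip·ft (hogging).

M_B = 37.22 kip·ft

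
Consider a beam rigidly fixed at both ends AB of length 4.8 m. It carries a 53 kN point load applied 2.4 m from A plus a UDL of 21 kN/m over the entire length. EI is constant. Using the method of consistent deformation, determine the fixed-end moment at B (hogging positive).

Release both end moments; the primary structure is a simply-supported span AB with redundants M_A and M_B.
End rotations of the released simple span under the applied load (×1/EI):
  at A: point load 53 at a = 2.4: Pab(L + b)/(6LEI) = 76.32/EI
  at B: point load 53 at a = 2.4: Pab(L + a)/(6LEI) = 76.32/EI
  at A: UDL 21: wL³/(24EI) = 96.77/EI
  at B: UDL 21: wL³/(24EI) = 96.77/EI
  θ_A0 = 173.1/EI,  θ_B0 = 173.1/EI
Flexibility coefficients: a unit moment at one end gives L/(3EI) there and L/(6EI) at the far end, so f₁₁ = f₂₂ = 1.6/EI and f₁₂ = f₂₁ = 0.8/EI.
Compatibility — zero rotation at each built-in end:
  1.6 M_A + 0.8 M_B = 173.1
  0.8 M_A + 1.6 M_B = 173.1
Solving the pair gives M_A = 72.12 kN·m and M_B = 72.12 kN·m (hogging).

M_B = 72.12 kN·m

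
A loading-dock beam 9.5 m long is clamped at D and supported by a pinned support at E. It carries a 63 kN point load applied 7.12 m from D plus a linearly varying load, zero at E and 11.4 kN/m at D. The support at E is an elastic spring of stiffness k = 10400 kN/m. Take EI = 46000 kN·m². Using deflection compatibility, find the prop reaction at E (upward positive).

R_E = 49.88 kN

Take the reaction at E as the redundant and release it; the primary structure is a cantilever fixed at D.
Primary-structure tip deflection at E by superposition:
  point load 63 at a = 7.12: Pa²(3L − a)/(6EI) = 11380/EI
  triangular load, peak 11.4 at the fixed end: w₀L⁴/(30EI) = 3095/EI
  δ_0 = 14476/EI
Tip deflection under a unit load at E: L³/(3EI) = 285.8/EI.
With EI = 46000 kN·m²: δ_0 = 0.31468 m and δ_{EE} = 0.006213 m/kN.
Compatibility — the spring shortens by R_E/k under the reaction it provides: δ_0 − R_E·δ_{EE} = R_E/k. With 1/k = 0.000096 m/kN, R_E = δ_0 / (δ_{EE} + 1/k) = 0.31468 / (0.006213 + 0.000096) = 49.88 kN.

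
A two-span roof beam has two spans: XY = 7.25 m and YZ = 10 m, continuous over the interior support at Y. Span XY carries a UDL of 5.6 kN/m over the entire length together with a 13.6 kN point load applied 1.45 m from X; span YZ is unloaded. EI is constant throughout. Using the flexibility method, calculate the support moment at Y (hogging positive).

M_Y = 19.44 kN·m

Take M_Y as the redundant. Released structure: two simple spans XY and YZ with a hinge at Y.
Discontinuity in slope at Y on the released structure — sum the simple-span end rotations:
  span XY: UDL 5.6: wL³/(24EI) = 88.92/EI
  span XY: point load 13.6 at a = 1.45: Pab(L + a)/(6LEI) = 22.88/EI
  relative rotation θ_0 = (111.8 + 0)/EI = 111.8/EI
A unit hogging moment at Y produces rotation L₁/(3EI) + L₂/(3EI) = 5.75/EI.
Slope continuity at Y: θ_0 = M_Y·5.75/EI, so M_Y = 111.8/5.75 = 19.44 kN·m (hogging).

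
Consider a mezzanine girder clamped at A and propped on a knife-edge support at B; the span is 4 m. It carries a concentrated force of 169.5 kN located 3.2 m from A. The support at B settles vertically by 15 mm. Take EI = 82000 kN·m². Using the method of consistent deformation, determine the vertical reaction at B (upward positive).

Remove the prop at B; the released (primary) structure is a cantilever built in at A.
Primary-structure tip deflection at B by superposition:
  point load 169.5 at a = 3.2: Pa²(3L − a)/(6EI) = 2546/EI
Tip deflection under a unit load at B: L³/(3EI) = 21.33/EI.
With EI = 82000 kN·m²: δ_0 = 0.031045 m and δ_{BB} = 0.00026 m/kN.
Compatibility — the beam at B must follow the support down by 0.015 m: δ_0 − R_B·δ_{BB} = 0.015, so R_B = (0.031045 − 0.015)/0.00026 = 61.67 kN.

R_B = 61.67 kN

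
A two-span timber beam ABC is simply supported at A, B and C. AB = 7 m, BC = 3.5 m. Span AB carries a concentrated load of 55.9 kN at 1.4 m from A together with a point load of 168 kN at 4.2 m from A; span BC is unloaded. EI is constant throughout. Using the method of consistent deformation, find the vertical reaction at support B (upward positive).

Release continuity at B by inserting a hinge; the redundant is the internal moment M_B. The primary structure is two simply-supported spans AB and BC.
Rotations at B on the released spans (each span's end-slope, ×1/EI):
  span AB: point load 55.9 at a = 1.4: Pab(L + a)/(6LEI) = 87.65/EI
  span AB: point load 168 at a = 4.2: Pab(L + a)/(6LEI) = 526.8/EI
  relative rotation θ_0 = (614.5 + 0)/EI = 614.5/EI
A unit hogging moment at B produces rotation L₁/(3EI) + L₂/(3EI) = 3.5/EI.
Compatibility: M_B·(L₁+L₂)/(3EI) = θ_0, giving M_B = 175.6 kN·m (hogging).
Span AB, ΣM about A with M_B applied at B: R_B^{AB}·7 = 783.9 + 175.6, so R_B^{AB} = 137.1 kN and R_A = 223.9 − 137.1 = 86.84 kN.
Span BC, ΣM about C: R_B^{BC}·3.5 = 0 + 175.6, so R_B^{BC} = 50.16 kN and R_C = 0 − 50.16 = -50.16 kN.
R_B = 137.1 + 50.16 = 187.2 kN.

R_B = 187.2 kN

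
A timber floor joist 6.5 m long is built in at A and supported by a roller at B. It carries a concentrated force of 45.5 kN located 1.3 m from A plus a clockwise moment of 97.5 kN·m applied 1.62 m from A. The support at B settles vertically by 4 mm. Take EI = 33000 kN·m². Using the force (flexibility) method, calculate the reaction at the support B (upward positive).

Choose R_B as the redundant. The primary structure is the cantilever fixed at A.
Primary-structure tip deflection at B by superposition:
  point load 45.5 at a = 1.3: Pa²(3L − a)/(6EI) = 233.2/EI
  clockwise couple 97.5 at a = 1.62: M₀a(2L − a)/(2EI) = 898.7/EI
  δ_0 = 1132/EI
Tip deflection under a unit load at B: L³/(3EI) = 91.54/EI.
With EI = 33000 kN·m²: δ_0 = 0.034303 m and δ_{BB} = 0.002774 m/kN.
Compatibility — the beam at B must follow the support down by 0.004 m: δ_0 − R_B·δ_{BB} = 0.004, so R_B = (0.034303 − 0.004)/0.002774 = 10.92 kN.

R_B = 10.92 kN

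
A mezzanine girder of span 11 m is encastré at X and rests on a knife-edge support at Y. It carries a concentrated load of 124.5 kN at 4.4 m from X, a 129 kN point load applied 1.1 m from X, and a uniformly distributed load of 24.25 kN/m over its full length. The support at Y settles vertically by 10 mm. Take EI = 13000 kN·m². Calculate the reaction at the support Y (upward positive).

R_Y = 127.5 kN

Take the reaction at Y as the redundant and release it; the primary structure is a cantilever fixed at X.
Primary-structure tip deflection at Y by superposition:
  point load 124.5 at a = 4.4: Pa²(3L − a)/(6EI) = 11489/EI
  point load 129 at a = 1.1: Pa²(3L − a)/(6EI) = 829.9/EI
  UDL 24.25: wL⁴/(8EI) = 44381/EI
  δ_0 = 56700/EI
Tip deflection under a unit load at Y: L³/(3EI) = 443.7/EI.
With EI = 13000 kN·m²: δ_0 = 4.3615 m and δ_{YY} = 0.034128 m/kN.
Compatibility — the beam at Y must follow the support down by 0.01 m: δ_0 − R_Y·δ_{YY} = 0.01, so R_Y = (4.3615 − 0.01)/0.034128 = 127.5 kN.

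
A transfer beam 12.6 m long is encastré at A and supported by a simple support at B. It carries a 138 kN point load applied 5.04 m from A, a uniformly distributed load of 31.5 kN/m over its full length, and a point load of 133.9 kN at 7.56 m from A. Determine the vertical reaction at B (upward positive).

Choose R_B as the redundant. The primary structure is the cantilever fixed at A.
Primary-structure tip deflection at B by superposition:
  point load 138 at a = 5.04: Pa²(3L − a)/(6EI) = 19140/EI
  UDL 31.5: wL⁴/(8EI) = 99244/EI
  point load 133.9 at a = 7.56: Pa²(3L − a)/(6EI) = 38570/EI
  δ_0 = 156954/EI
Flexibility coefficient — unit upward force at B: δ_{BB} = L³/(3EI) = 666.8/EI.
Compatibility at B: δ_0 − R_B·δ_{BB} = 0, so R_B = 156954/666.8 = 235.4 kN.

R_B = 235.4 kN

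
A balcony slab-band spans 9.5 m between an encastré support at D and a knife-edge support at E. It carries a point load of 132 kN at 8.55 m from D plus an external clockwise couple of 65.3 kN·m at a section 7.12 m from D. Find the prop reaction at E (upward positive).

R_E = 121.9 kN

Choose R_E as the redundant. The primary structure is the cantilever fixed at D.
Free-end deflection of the primary structure under the applied loading (downward +):
  point load 132 at a = 8.55: Pa²(3L − a)/(6EI) = 32085/EI
  clockwise couple 65.3 at a = 7.12: M₀a(2L − a)/(2EI) = 2762/EI
  δ_0 = 34846/EI
Flexibility coefficient — unit upward force at E: δ_{EE} = L³/(3EI) = 285.8/EI.
The prop prevents deflection at E: R_E = δ_0/δ_{EE} = 34846/285.8 = 121.9 kN.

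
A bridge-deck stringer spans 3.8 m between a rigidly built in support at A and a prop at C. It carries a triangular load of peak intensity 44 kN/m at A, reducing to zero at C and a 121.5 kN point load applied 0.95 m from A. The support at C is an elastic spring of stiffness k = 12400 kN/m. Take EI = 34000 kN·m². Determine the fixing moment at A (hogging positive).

M_A = 131.6 kN·m

Remove the prop at C; the released (primary) structure is a cantilever built in at A.
Primary-structure tip deflection at C by superposition:
  triangular load, peak 44 at the fixed end: w₀L⁴/(30EI) = 305.8/EI
  point load 121.5 at a = 0.95: Pa²(3L − a)/(6EI) = 191/EI
  δ_0 = 496.8/EI
Flexibility coefficient — unit upward force at C: δ_{CC} = L³/(3EI) = 18.29/EI.
With EI = 34000 kN·m²: δ_0 = 0.014612 m and δ_{CC} = 0.000538 m/kN.
Compatibility — the spring shortens by R_C/k under the reaction it provides: δ_0 − R_C·δ_{CC} = R_C/k. With 1/k = 0.000081 m/kN, R_C = δ_0 / (δ_{CC} + 1/k) = 0.014612 / (0.000538 + 0.000081) = 23.62 kN.
Moment equilibrium about A: M_A = Σ(load moments about A) − R_C·L = 221.3 − 23.62×3.8 = 131.6 kN·m.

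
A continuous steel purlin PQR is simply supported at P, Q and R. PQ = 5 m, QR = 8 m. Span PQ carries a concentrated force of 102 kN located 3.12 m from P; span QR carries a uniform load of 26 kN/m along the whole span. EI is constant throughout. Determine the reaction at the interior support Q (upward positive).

Insert a hinge at Q; M_Q is the redundant, and each span becomes simply supported.
Discontinuity in slope at Q on the released structure — sum the simple-span end rotations:
  span PQ: point load 102 at a = 3.12: Pab(L + a)/(6LEI) = 161.9/EI
  span QR: UDL 26: wL³/(24EI) = 554.7/EI
  relative rotation θ_0 = (161.9 + 554.7)/EI = 716.6/EI
A unit hogging moment at Q produces rotation L₁/(3EI) + L₂/(3EI) = 4.333/EI.
Compatibility: M_Q·(L₁+L₂)/(3EI) = θ_0, giving M_Q = 165.4 kN·m (hogging).
Span PQ, ΣM about P with M_Q applied at Q: R_Q^{PQ}·5 = 318.2 + 165.4, so R_Q^{PQ} = 96.72 kN and R_P = 102 − 96.72 = 5.278 kN.
Span QR, ΣM about R: R_Q^{QR}·8 = 832 + 165.4, so R_Q^{QR} = 124.7 kN and R_R = 208 − 124.7 = 83.33 kN.
R_Q = 96.72 + 124.7 = 221.4 kN.

R_Q = 221.4 kN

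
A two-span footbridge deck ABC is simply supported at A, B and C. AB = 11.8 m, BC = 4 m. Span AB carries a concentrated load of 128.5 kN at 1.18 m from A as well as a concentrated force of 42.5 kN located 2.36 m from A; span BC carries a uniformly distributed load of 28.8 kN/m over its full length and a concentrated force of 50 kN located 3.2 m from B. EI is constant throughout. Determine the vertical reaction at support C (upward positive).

R_C = 69.74 kN

Release continuity at B by inserting a hinge; the redundant is the internal moment M_B. The primary structure is two simply-supported spans AB and BC.
Rotations at B on the released spans (each span's end-slope, ×1/EI):
  span AB: point load 128.5 at a = 1.18: Pab(L + a)/(6LEI) = 295.2/EI
  span AB: point load 42.5 at a = 2.36: Pab(L + a)/(6LEI) = 189.4/EI
  span BC: UDL 28.8: wL³/(24EI) = 76.8/EI
  span BC: point load 50 at a = 3.2: Pab(L + b)/(6LEI) = 25.6/EI
  relative rotation θ_0 = (484.6 + 102.4)/EI = 587/EI
A unit hogging moment at B produces rotation L₁/(3EI) + L₂/(3EI) = 5.267/EI.
Slope continuity at B: θ_0 = M_B·5.267/EI, so M_B = 587/5.267 = 111.5 kN·m (hogging).
Span BC, ΣM about C: R_B^{BC}·4 = 270.4 + 111.5, so R_B^{BC} = 95.46 kN and R_C = 165.2 − 95.46 = 69.74 kN.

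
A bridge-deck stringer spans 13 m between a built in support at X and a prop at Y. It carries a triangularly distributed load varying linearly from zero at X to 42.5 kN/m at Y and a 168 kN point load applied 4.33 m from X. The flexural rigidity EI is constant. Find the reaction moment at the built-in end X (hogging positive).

M_X = 823.3 kN·m

Take the reaction at Y as the redundant and release it; the primary structure is a cantilever fixed at X.
Free-end deflection of the primary structure under the applied loading (downward +):
  triangular load, peak 42.5 at the free end: 11w₀L⁴/(120EI) = 111269/EI
  point load 168 at a = 4.33: Pa²(3L − a)/(6EI) = 18201/EI
  δ_0 = 129470/EI
Flexibility coefficient — unit upward force at Y: δ_{YY} = L³/(3EI) = 732.3/EI.
The prop prevents deflection at Y: R_Y = δ_0/δ_{YY} = 129470/732.3 = 176.8 kN.
Moment equilibrium about X: M_X = Σ(load moments about X) − R_Y·L = 3122 − 176.8×13 = 823.3 kN·m.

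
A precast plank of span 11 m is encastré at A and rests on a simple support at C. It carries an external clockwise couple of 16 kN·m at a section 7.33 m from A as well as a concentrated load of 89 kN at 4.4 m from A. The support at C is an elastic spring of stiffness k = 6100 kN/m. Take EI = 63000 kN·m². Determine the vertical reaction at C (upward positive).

Release the roller at C. Primary structure: cantilever fixed at A.
Free-end deflection of the primary structure under the applied loading (downward +):
  clockwise couple 16 at a = 7.33: M₀a(2L − a)/(2EI) = 860.2/EI
  point load 89 at a = 4.4: Pa²(3L − a)/(6EI) = 8213/EI
  δ_0 = 9073/EI
Flexibility coefficient — unit upward force at C: δ_{CC} = L³/(3EI) = 443.7/EI.
With EI = 63000 kN·m²: δ_0 = 0.14402 m and δ_{CC} = 0.007042 m/kN.
Compatibility — the spring shortens by R_C/k under the reaction it provides: δ_0 − R_C·δ_{CC} = R_C/k. With 1/k = 0.000164 m/kN, R_C = δ_0 / (δ_{CC} + 1/k) = 0.14402 / (0.007042 + 0.000164) = 19.99 kN.

R_C = 19.99 kN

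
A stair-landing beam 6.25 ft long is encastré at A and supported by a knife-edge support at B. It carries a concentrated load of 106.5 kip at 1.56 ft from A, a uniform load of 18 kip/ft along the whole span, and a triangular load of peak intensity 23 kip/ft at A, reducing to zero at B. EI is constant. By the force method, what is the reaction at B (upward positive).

R_B = 65.69 kip

Release the roller at B. Primary structure: cantilever fixed at A.
Primary-structure tip deflection at B by superposition:
  point load 106.5 at a = 1.56: Pa²(3L − a)/(6EI) = 742.5/EI
  UDL 18: wL⁴/(8EI) = 3433/EI
  triangular load, peak 23 at the fixed end: w₀L⁴/(30EI) = 1170/EI
  δ_0 = 5346/EI
Tip deflection under a unit load at B: L³/(3EI) = 81.38/EI.
The prop prevents deflection at B: R_B = δ_0/δ_{BB} = 5346/81.38 = 65.69 kip.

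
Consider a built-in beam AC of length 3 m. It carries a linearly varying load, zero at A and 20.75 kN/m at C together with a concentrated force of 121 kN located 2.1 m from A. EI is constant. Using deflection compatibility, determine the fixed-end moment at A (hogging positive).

Take the two fixed-end moments M_A, M_C as redundants; the released structure is the simple span AC.
On the primary (simply-supported) span, the end slopes from the loading are:
  at A: triangular load, peak 20.75: 7w₀L³/(360EI) = 10.89/EI
  at C: triangular load, peak 20.75: w₀L³/(45EI) = 12.45/EI
  at A: point load 121 at a = 2.1: Pab(L + b)/(6LEI) = 49.55/EI
  at C: point load 121 at a = 2.1: Pab(L + a)/(6LEI) = 64.8/EI
  θ_A0 = 60.44/EI,  θ_C0 = 77.25/EI
Flexibility coefficients: a unit moment at one end gives L/(3EI) there and L/(6EI) at the far end, so f₁₁ = f₂₂ = 1/EI and f₁₂ = f₂₁ = 0.5/EI.
Compatibility — zero rotation at each built-in end:
  1 M_A + 0.5 M_C = 60.44
  0.5 M_A + 1 M_C = 77.25
Solving the pair gives M_A = 29.09 kN·m and M_C = 62.7 kN·m (hogging).

M_A = 29.09 kN·m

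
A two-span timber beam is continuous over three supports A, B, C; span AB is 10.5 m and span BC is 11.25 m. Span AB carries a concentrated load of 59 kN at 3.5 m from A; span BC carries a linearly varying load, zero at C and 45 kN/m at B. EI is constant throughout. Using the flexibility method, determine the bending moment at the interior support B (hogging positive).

Take M_B as the redundant. Released structure: two simple spans AB and BC with a hinge at B.
Discontinuity in slope at B on the released structure — sum the simple-span end rotations:
  span AB: point load 59 at a = 3.5: Pab(L + a)/(6LEI) = 321.2/EI
  span BC: triangular load, peak 45: w₀L³/(45EI) = 1424/EI
  relative rotation θ_0 = (321.2 + 1424)/EI = 1745/EI
A unit hogging moment at B produces rotation L₁/(3EI) + L₂/(3EI) = 7.25/EI.
Compatibility: M_B·(L₁+L₂)/(3EI) = θ_0, giving M_B = 240.7 kN·m (hogging).

M_B = 240.7 kN·m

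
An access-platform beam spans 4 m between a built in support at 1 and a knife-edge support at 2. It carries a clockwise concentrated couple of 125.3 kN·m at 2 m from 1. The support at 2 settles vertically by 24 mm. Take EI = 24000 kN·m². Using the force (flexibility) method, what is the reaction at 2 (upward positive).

Choose R_2 as the redundant. The primary structure is the cantilever fixed at 1.
Primary-structure tip deflection at 2 by superposition:
  clockwise couple 125.3 at a = 2: M₀a(2L − a)/(2EI) = 751.8/EI
Tip deflection under a unit load at 2: L³/(3EI) = 21.33/EI.
With EI = 24000 kN·m²: δ_0 = 0.031325 m and δ_{22} = 0.000889 m/kN.
Compatibility — the beam at 2 must follow the support down by 0.024 m: δ_0 − R_2·δ_{22} = 0.024, so R_2 = (0.031325 − 0.024)/0.000889 = 8.241 kN.

R_2 = 8.241 kN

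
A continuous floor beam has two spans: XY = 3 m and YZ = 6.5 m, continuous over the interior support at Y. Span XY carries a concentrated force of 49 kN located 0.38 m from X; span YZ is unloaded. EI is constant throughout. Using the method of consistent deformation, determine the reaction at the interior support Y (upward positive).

R_Y = 7.616 kN

Take M_Y as the redundant. Released structure: two simple spans XY and YZ with a hinge at Y.
Discontinuity in slope at Y on the released structure — sum the simple-span end rotations:
  span XY: point load 49 at a = 0.38: Pab(L + a)/(6LEI) = 9.161/EI
  relative rotation θ_0 = (9.161 + 0)/EI = 9.161/EI
A unit hogging moment at Y produces rotation L₁/(3EI) + L₂/(3EI) = 3.167/EI.
Compatibility: M_Y·(L₁+L₂)/(3EI) = θ_0, giving M_Y = 2.893 kN·m (hogging).
Span XY, ΣM about X with M_Y applied at Y: R_Y^{XY}·3 = 18.62 + 2.893, so R_Y^{XY} = 7.171 kN and R_X = 49 − 7.171 = 41.83 kN.
Span YZ, ΣM about Z: R_Y^{YZ}·6.5 = 0 + 2.893, so R_Y^{YZ} = 0.4451 kN and R_Z = 0 − 0.4451 = -0.4451 kN.
R_Y = 7.171 + 0.4451 = 7.616 kN.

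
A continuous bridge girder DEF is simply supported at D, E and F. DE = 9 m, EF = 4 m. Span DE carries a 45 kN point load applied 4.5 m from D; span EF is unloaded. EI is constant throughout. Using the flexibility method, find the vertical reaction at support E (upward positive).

Release continuity at E by inserting a hinge; the redundant is the internal moment M_E. The primary structure is two simply-supported spans DE and EF.
Rotations at E on the released spans (each span's end-slope, ×1/EI):
  span DE: point load 45 at a = 4.5: Pab(L + a)/(6LEI) = 227.8/EI
  relative rotation θ_0 = (227.8 + 0)/EI = 227.8/EI
A unit hogging moment at E produces rotation L₁/(3EI) + L₂/(3EI) = 4.333/EI.
Slope continuity at E: θ_0 = M_E·4.333/EI, so M_E = 227.8/4.333 = 52.57 kN·m (hogging).
Span DE, ΣM about D with M_E applied at E: R_E^{DE}·9 = 202.5 + 52.57, so R_E^{DE} = 28.34 kN and R_D = 45 − 28.34 = 16.66 kN.
Span EF, ΣM about F: R_E^{EF}·4 = 0 + 52.57, so R_E^{EF} = 13.14 kN and R_F = 0 − 13.14 = -13.14 kN.
R_E = 28.34 + 13.14 = 41.48 kN.

R_E = 41.48 kN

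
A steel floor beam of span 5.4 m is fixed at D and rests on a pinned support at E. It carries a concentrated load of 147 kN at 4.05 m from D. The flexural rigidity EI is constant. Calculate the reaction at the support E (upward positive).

R_E = 93.02 kN

Take the reaction at E as the redundant and release it; the primary structure is a cantilever fixed at D.
Primary-structure tip deflection at E by superposition:
  point load 147 at a = 4.05: Pa²(3L − a)/(6EI) = 4883/EI
Flexibility coefficient — unit upward force at E: δ_{EE} = L³/(3EI) = 52.49/EI.
Compatibility at E: δ_0 − R_E·δ_{EE} = 0, so R_E = 4883/52.49 = 93.02 kN.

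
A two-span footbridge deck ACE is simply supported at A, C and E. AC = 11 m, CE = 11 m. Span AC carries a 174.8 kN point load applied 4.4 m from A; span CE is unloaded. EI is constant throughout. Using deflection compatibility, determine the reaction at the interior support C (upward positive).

Take M_C as the redundant. Released structure: two simple spans AC and CE with a hinge at C.
Discontinuity in slope at C on the released structure — sum the simple-span end rotations:
  span AC: point load 174.8 at a = 4.4: Pab(L + a)/(6LEI) = 1184/EI
  relative rotation θ_0 = (1184 + 0)/EI = 1184/EI
A unit hogging moment at C produces rotation L₁/(3EI) + L₂/(3EI) = 7.333/EI.
Slope continuity at C: θ_0 = M_C·7.333/EI, so M_C = 1184/7.333 = 161.5 kN·m (hogging).
Span AC, ΣM about A with M_C applied at C: R_C^{AC}·11 = 769.1 + 161.5, so R_C^{AC} = 84.6 kN and R_A = 174.8 − 84.6 = 90.2 kN.
Span CE, ΣM about E: R_C^{CE}·11 = 0 + 161.5, so R_C^{CE} = 14.68 kN and R_E = 0 − 14.68 = -14.68 kN.
R_C = 84.6 + 14.68 = 99.29 kN.

R_C = 99.29 kN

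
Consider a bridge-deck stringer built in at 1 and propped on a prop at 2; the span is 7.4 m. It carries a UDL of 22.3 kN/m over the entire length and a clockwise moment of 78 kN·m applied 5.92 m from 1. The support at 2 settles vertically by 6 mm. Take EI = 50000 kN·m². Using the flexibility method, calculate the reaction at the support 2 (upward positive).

Take the reaction at 2 as the redundant and release it; the primary structure is a cantilever fixed at 1.
Downward deflection at the released point 2 due to the loads:
  UDL 22.3: wL⁴/(8EI) = 8359/EI
  clockwise couple 78 at a = 5.92: M₀a(2L − a)/(2EI) = 2050/EI
  δ_0 = 10409/EI
Flexibility coefficient — unit upward force at 2: δ_{22} = L³/(3EI) = 135.1/EI.
With EI = 50000 kN·m²: δ_0 = 0.20818 m and δ_{22} = 0.002701 m/kN.
Compatibility — the beam at 2 must follow the support down by 0.006 m: δ_0 − R_2·δ_{22} = 0.006, so R_2 = (0.20818 − 0.006)/0.002701 = 74.84 kN.

R_2 = 74.84 kN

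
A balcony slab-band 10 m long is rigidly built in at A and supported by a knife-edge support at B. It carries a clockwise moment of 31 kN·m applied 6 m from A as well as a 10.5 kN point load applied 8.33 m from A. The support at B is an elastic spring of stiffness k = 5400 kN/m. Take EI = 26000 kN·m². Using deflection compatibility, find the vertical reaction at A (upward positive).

R_A = -1.132 kN

Remove the prop at B; the released (primary) structure is a cantilever built in at A.
Deflection at B on the released cantilever, summing each load's contribution:
  clockwise couple 31 at a = 6: M₀a(2L − a)/(2EI) = 1302/EI
  point load 10.5 at a = 8.33: Pa²(3L − a)/(6EI) = 2631/EI
  δ_0 = 3933/EI
Tip deflection under a unit load at B: L³/(3EI) = 333.3/EI.
With EI = 26000 kN·m²: δ_0 = 0.15128 m and δ_{BB} = 0.012821 m/kN.
Compatibility — the spring shortens by R_B/k under the reaction it provides: δ_0 − R_B·δ_{BB} = R_B/k. With 1/k = 0.000185 m/kN, R_B = δ_0 / (δ_{BB} + 1/k) = 0.15128 / (0.012821 + 0.000185) = 11.63 kN.
Vertical equilibrium: R_A = ΣP − R_B = 10.5 − 11.63 = -1.132 kN.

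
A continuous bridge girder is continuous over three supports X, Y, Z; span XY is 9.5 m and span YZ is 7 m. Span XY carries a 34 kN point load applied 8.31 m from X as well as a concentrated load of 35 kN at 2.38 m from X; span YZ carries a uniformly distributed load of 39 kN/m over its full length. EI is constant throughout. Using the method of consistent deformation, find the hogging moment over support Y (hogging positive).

Take M_Y as the redundant. Released structure: two simple spans XY and YZ with a hinge at Y.
Rotations at Y on the released spans (each span's end-slope, ×1/EI):
  span XY: point load 34 at a = 8.31: Pab(L + a)/(6LEI) = 105.1/EI
  span XY: point load 35 at a = 2.38: Pab(L + a)/(6LEI) = 123.6/EI
  span YZ: UDL 39: wL³/(24EI) = 557.4/EI
  relative rotation θ_0 = (228.7 + 557.4)/EI = 786/EI
A unit hogging moment at Y produces rotation L₁/(3EI) + L₂/(3EI) = 5.5/EI.
Compatibility: M_Y·(L₁+L₂)/(3EI) = θ_0, giving M_Y = 142.9 kN·m (hogging).

M_Y = 142.9 kN·m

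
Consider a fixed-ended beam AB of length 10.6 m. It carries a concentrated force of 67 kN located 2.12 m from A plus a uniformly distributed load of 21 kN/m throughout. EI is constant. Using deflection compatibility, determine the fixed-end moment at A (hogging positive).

M_A = 287.5 kN·m

Take the two fixed-end moments M_A, M_B as redundants; the released structure is the simple span AB.
End rotations of the released simple span under the applied load (×1/EI):
  at A: point load 67 at a = 2.12: Pab(L + b)/(6LEI) = 361.3/EI
  at B: point load 67 at a = 2.12: Pab(L + a)/(6LEI) = 240.9/EI
  at A: UDL 21: wL³/(24EI) = 1042/EI
  at B: UDL 21: wL³/(24EI) = 1042/EI
  θ_A0 = 1403/EI,  θ_B0 = 1283/EI
Flexibility coefficients: a unit moment at one end gives L/(3EI) there and L/(6EI) at the far end, so f₁₁ = f₂₂ = 3.533/EI and f₁₂ = f₂₁ = 1.767/EI.
Compatibility — zero rotation at each built-in end:
  3.533 M_A + 1.767 M_B = 1403
  1.767 M_A + 3.533 M_B = 1283
Solving the pair gives M_A = 287.5 kN·m and M_B = 219.4 kN·m (hogging).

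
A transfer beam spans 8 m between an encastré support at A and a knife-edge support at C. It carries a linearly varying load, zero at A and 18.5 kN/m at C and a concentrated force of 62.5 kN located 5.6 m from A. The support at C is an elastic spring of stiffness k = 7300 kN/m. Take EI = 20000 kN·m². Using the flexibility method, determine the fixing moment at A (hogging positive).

M_A = 146.9 kN·m

Choose R_C as the redundant. The primary structure is the cantilever fixed at A.
Deflection at C on the released cantilever, summing each load's contribution:
  triangular load, peak 18.5 at the free end: 11w₀L⁴/(120EI) = 6946/EI
  point load 62.5 at a = 5.6: Pa²(3L − a)/(6EI) = 6011/EI
  δ_0 = 12957/EI
Flexibility coefficient — unit upward force at C: δ_{CC} = L³/(3EI) = 170.7/EI.
With EI = 20000 kN·m²: δ_0 = 0.64784 m and δ_{CC} = 0.008533 m/kN.
Compatibility — the spring shortens by R_C/k under the reaction it provides: δ_0 − R_C·δ_{CC} = R_C/k. With 1/k = 0.000137 m/kN, R_C = δ_0 / (δ_{CC} + 1/k) = 0.64784 / (0.008533 + 0.000137) = 74.72 kN.
Moment equilibrium about A: M_A = Σ(load moments about A) − R_C·L = 744.7 − 74.72×8 = 146.9 kN·m.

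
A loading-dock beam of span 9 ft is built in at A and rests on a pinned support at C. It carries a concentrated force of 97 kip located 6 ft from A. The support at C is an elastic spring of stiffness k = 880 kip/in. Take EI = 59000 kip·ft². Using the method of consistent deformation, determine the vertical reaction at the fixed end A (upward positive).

Choose R_C as the redundant. The primary structure is the cantilever fixed at A.
Primary-structure tip deflection at C by superposition:
  point load 97 at a = 6: Pa²(3L − a)/(6EI) = 12222/EI
Tip deflection under a unit load at C: L³/(3EI) = 243/EI.
With EI = 59000 kip·ft²: δ_0 = 0.20715 ft and δ_{CC} = 0.004119 ft/kip.
Compatibility — the spring shortens by R_C/k under the reaction it provides: δ_0 − R_C·δ_{CC} = R_C/k. With 1/k = 1/(880×12) ft/kip = 0.000095 ft/kip, R_C = δ_0 / (δ_{CC} + 1/k) = 0.20715 / (0.004119 + 0.000095) = 49.17 kip.
Vertical equilibrium: R_A = ΣP − R_C = 97 − 49.17 = 47.83 kip.

R_A = 47.83 kip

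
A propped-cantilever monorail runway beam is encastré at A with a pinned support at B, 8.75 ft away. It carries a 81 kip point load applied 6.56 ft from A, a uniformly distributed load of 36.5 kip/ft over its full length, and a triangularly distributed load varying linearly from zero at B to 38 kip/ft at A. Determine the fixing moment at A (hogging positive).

Take the reaction at B as the redundant and release it; the primary structure is a cantilever fixed at A.
Deflection at B on the released cantilever, summing each load's contribution:
  point load 81 at a = 6.56: Pa²(3L − a)/(6EI) = 11439/EI
  UDL 36.5: wL⁴/(8EI) = 26745/EI
  triangular load, peak 38 at the fixed end: w₀L⁴/(30EI) = 7425/EI
  δ_0 = 45608/EI
Flexibility coefficient — unit upward force at B: δ_{BB} = L³/(3EI) = 223.3/EI.
Compatibility at B: δ_0 − R_B·δ_{BB} = 0, so R_B = 45608/223.3 = 204.2 kip.
Moment equilibrium about A: M_A = Σ(load moments about A) − R_B·L = 2414 − 204.2×8.75 = 626.4 kip·ft.

M_A = 626.4 kip·ft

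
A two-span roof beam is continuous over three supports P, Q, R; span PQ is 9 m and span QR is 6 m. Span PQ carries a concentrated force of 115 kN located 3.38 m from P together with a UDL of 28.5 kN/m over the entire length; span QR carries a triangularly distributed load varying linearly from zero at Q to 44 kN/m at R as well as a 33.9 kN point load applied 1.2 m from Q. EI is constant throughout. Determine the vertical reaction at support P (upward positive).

R_P = 164.3 kN

Release continuity at Q by inserting a hinge; the redundant is the internal moment M_Q. The primary structure is two simply-supported spans PQ and QR.
Discontinuity in slope at Q on the released structure — sum the simple-span end rotations:
  span PQ: point load 115 at a = 3.38: Pab(L + a)/(6LEI) = 500.8/EI
  span PQ: UDL 28.5: wL³/(24EI) = 865.7/EI
  span QR: triangular load, peak 44: 7w₀L³/(360EI) = 184.8/EI
  span QR: point load 33.9 at a = 1.2: Pab(L + b)/(6LEI) = 58.58/EI
  relative rotation θ_0 = (1367 + 243.4)/EI = 1610/EI
A unit hogging moment at Q produces rotation L₁/(3EI) + L₂/(3EI) = 5/EI.
Slope continuity at Q: θ_0 = M_Q·5/EI, so M_Q = 1610/5 = 322 kN·m (hogging).
Span PQ, ΣM about P with M_Q applied at Q: R_Q^{PQ}·9 = 1543 + 322, so R_Q^{PQ} = 207.2 kN and R_P = 371.5 − 207.2 = 164.3 kN.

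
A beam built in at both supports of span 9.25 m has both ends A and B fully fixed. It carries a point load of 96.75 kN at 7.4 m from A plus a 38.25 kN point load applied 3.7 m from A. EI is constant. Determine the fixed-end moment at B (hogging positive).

Release both end moments; the primary structure is a simply-supported span AB with redundants M_A and M_B.
Simple-span end rotations at A and B under the given loads:
  at A: point load 96.75 at a = 7.4: Pab(L + b)/(6LEI) = 264.9/EI
  at B: point load 96.75 at a = 7.4: Pab(L + a)/(6LEI) = 397.4/EI
  at A: point load 38.25 at a = 3.7: Pab(L + b)/(6LEI) = 209.5/EI
  at B: point load 38.25 at a = 3.7: Pab(L + a)/(6LEI) = 183.3/EI
  θ_A0 = 474.4/EI,  θ_B0 = 580.6/EI
Flexibility coefficients: a unit moment at one end gives L/(3EI) there and L/(6EI) at the far end, so f₁₁ = f₂₂ = 3.083/EI and f₁₂ = f₂₁ = 1.542/EI.
Compatibility — zero rotation at each built-in end:
  3.083 M_A + 1.542 M_B = 474.4
  1.542 M_A + 3.083 M_B = 580.6
Solving the pair gives M_A = 79.59 kN·m and M_B = 148.5 kN·m (hogging).

M_B = 148.5 kN·m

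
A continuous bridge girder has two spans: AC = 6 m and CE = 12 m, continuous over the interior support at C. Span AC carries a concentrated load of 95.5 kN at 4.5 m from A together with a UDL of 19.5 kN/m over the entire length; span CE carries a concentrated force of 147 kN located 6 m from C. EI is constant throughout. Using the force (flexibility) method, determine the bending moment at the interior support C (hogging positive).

Insert a hinge at C; M_C is the redundant, and each span becomes simply supported.
Discontinuity in slope at C on the released structure — sum the simple-span end rotations:
  span AC: point load 95.5 at a = 4.5: Pab(L + a)/(6LEI) = 188/EI
  span AC: UDL 19.5: wL³/(24EI) = 175.5/EI
  span CE: point load 147 at a = 6: Pab(L + b)/(6LEI) = 1323/EI
  relative rotation θ_0 = (363.5 + 1323)/EI = 1687/EI
A unit hogging moment at C produces rotation L₁/(3EI) + L₂/(3EI) = 6/EI.
Slope continuity at C: θ_0 = M_C·6/EI, so M_C = 1687/6 = 281.1 kN·m (hogging).

M_C = 281.1 kN·m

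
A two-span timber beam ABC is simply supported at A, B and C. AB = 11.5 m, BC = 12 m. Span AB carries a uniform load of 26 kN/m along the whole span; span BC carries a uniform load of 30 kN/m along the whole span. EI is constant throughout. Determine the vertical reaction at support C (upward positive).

R_C = 139.5 kN

Take M_B as the redundant. Released structure: two simple spans AB and BC with a hinge at B.
End slopes at the hinge B, treating each span as simply supported:
  span AB: UDL 26: wL³/(24EI) = 1648/EI
  span BC: UDL 30: wL³/(24EI) = 2160/EI
  relative rotation θ_0 = (1648 + 2160)/EI = 3808/EI
A unit hogging moment at B produces rotation L₁/(3EI) + L₂/(3EI) = 7.833/EI.
Compatibility: M_B·(L₁+L₂)/(3EI) = θ_0, giving M_B = 486.1 kN·m (hogging).
Span BC, ΣM about C: R_B^{BC}·12 = 2160 + 486.1, so R_B^{BC} = 220.5 kN and R_C = 360 − 220.5 = 139.5 kN.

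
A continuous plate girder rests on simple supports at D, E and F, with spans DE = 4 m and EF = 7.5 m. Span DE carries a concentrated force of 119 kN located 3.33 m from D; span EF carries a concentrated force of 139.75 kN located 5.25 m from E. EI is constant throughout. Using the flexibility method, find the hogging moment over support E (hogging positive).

M_E = 114.5 kN·m

Insert a hinge at E; M_E is the redundant, and each span becomes simply supported.
Discontinuity in slope at E on the released structure — sum the simple-span end rotations:
  span DE: point load 119 at a = 3.33: Pab(L + a)/(6LEI) = 81.09/EI
  span EF: point load 139.75 at a = 5.25: Pab(L + b)/(6LEI) = 357.7/EI
  relative rotation θ_0 = (81.09 + 357.7)/EI = 438.8/EI
A unit hogging moment at E produces rotation L₁/(3EI) + L₂/(3EI) = 3.833/EI.
Slope continuity at E: θ_0 = M_E·3.833/EI, so M_E = 438.8/3.833 = 114.5 kN·m (hogging).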